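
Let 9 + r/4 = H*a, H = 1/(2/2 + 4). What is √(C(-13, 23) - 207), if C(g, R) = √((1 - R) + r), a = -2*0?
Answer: √(-207 + I*√58) ≈ 0.26462 + 14.39*I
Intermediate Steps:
H = ⅕ (H = 1/(2*(½) + 4) = 1/(1 + 4) = 1/5 = ⅕ ≈ 0.20000)
a = 0
r = -36 (r = -36 + 4*((⅕)*0) = -36 + 4*0 = -36 + 0 = -36)
C(g, R) = √(-35 - R) (C(g, R) = √((1 - R) - 36) = √(-35 - R))
√(C(-13, 23) - 207) = √(√(-35 - 1*23) - 207) = √(√(-35 - 23) - 207) = √(√(-58) - 207) = √(I*√58 - 207) = √(-207 + I*√58)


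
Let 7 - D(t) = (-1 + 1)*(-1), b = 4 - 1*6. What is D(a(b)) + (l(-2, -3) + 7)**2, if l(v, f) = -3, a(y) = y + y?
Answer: 23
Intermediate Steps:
b = -2 (b = 4 - 6 = -2)
a(y) = 2*y
D(t) = 7 (D(t) = 7 - (-1 + 1)*(-1) = 7 - 0*(-1) = 7 - 1*0 = 7 + 0 = 7)
D(a(b)) + (l(-2, -3) + 7)**2 = 7 + (-3 + 7)**2 = 7 + 4**2 = 7 + 16 = 23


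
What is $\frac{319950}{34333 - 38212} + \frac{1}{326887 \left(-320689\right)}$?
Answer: $- \frac{3726673265834081}{45181327076633} \approx -82.483$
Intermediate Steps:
$\frac{319950}{34333 - 38212} + \frac{1}{326887 \left(-320689\right)} = \frac{319950}{34333 - 38212} + \frac{1}{326887} \left(- \frac{1}{320689}\right) = \frac{319950}{-3879} - \frac{1}{104829065143} = 319950 \left(- \frac{1}{3879}\right) - \frac{1}{104829065143} = - \frac{35550}{431} - \frac{1}{104829065143} = - \frac{3726673265834081}{45181327076633}$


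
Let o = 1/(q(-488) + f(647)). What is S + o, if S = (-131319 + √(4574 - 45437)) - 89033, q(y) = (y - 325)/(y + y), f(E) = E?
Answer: -139325263344/632285 + I*√40863 ≈ -2.2035e+5 + 202.15*I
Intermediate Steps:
q(y) = (-325 + y)/(2*y) (q(y) = (-325 + y)/((2*y)) = (-325 + y)*(1/(2*y)) = (-325 + y)/(2*y))
S = -220352 + I*√40863 (S = (-131319 + √(-40863)) - 89033 = (-131319 + I*√40863) - 89033 = -220352 + I*√40863 ≈ -2.2035e+5 + 202.15*I)
o = 976/632285 (o = 1/((½)*(-325 - 488)/(-488) + 647) = 1/((½)*(-1/488)*(-813) + 647) = 1/(813/976 + 647) = 1/(632285/976) = 976/632285 ≈ 0.0015436)
S + o = (-220352 + I*√40863) + 976/632285 = -139325263344/632285 + I*√40863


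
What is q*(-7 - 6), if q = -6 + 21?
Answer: -195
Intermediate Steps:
q = 15
q*(-7 - 6) = 15*(-7 - 6) = 15*(-13) = -195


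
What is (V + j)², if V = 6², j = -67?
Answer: 961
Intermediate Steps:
V = 36
(V + j)² = (36 - 67)² = (-31)² = 961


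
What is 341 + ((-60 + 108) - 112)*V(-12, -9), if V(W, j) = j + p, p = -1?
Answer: 981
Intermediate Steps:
V(W, j) = -1 + j (V(W, j) = j - 1 = -1 + j)
341 + ((-60 + 108) - 112)*V(-12, -9) = 341 + ((-60 + 108) - 112)*(-1 - 9) = 341 + (48 - 112)*(-10) = 341 - 64*(-10) = 341 + 640 = 981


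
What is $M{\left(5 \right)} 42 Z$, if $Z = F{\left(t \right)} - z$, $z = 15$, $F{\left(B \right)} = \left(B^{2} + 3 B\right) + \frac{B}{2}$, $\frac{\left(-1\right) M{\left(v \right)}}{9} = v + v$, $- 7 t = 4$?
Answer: $\frac{441180}{7} \approx 63026.0$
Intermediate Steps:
$t = - \frac{4}{7}$ ($t = \left(- \frac{1}{7}\right) 4 = - \frac{4}{7} \approx -0.57143$)
$M{\left(v \right)} = - 18 v$ ($M{\left(v \right)} = - 9 \left(v + v\right) = - 9 \cdot 2 v = - 18 v$)
$F{\left(B \right)} = B^{2} + \frac{7 B}{2}$ ($F{\left(B \right)} = \left(B^{2} + 3 B\right) + B \frac{1}{2} = \left(B^{2} + 3 B\right) + \frac{B}{2} = B^{2} + \frac{7 B}{2}$)
$Z = - \frac{817}{49}$ ($Z = \frac{1}{2} \left(- \frac{4}{7}\right) \left(7 + 2 \left(- \frac{4}{7}\right)\right) - 15 = \frac{1}{2} \left(- \frac{4}{7}\right) \left(7 - \frac{8}{7}\right) - 15 = \frac{1}{2} \left(- \frac{4}{7}\right) \frac{41}{7} - 15 = - \frac{82}{49} - 15 = - \frac{817}{49} \approx -16.673$)
$M{\left(5 \right)} 42 Z = \left(-18\right) 5 \cdot 42 \left(- \frac{817}{49}\right) = \left(-90\right) 42 \left(- \frac{817}{49}\right) = \left(-3780\right) \left(- \frac{817}{49}\right) = \frac{441180}{7}$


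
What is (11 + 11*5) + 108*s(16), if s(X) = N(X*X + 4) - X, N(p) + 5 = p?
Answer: 25878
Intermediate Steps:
N(p) = -5 + p
s(X) = -1 + X² - X (s(X) = (-5 + (X*X + 4)) - X = (-5 + (X² + 4)) - X = (-5 + (4 + X²)) - X = (-1 + X²) - X = -1 + X² - X)
(11 + 11*5) + 108*s(16) = (11 + 11*5) + 108*(-1 + 16² - 1*16) = (11 + 55) + 108*(-1 + 256 - 16) = 66 + 108*239 = 66 + 25812 = 25878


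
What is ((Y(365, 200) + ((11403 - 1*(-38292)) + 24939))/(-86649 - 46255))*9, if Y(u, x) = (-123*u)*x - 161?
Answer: 80140743/132904 ≈ 603.00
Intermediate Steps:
Y(u, x) = -161 - 123*u*x (Y(u, x) = -123*u*x - 161 = -161 - 123*u*x)
((Y(365, 200) + ((11403 - 1*(-38292)) + 24939))/(-86649 - 46255))*9 = (((-161 - 123*365*200) + ((11403 - 1*(-38292)) + 24939))/(-86649 - 46255))*9 = (((-161 - 8979000) + ((11403 + 38292) + 24939))/(-132904))*9 = ((-8979161 + (49695 + 24939))*(-1/132904))*9 = ((-8979161 + 74634)*(-1/132904))*9 = -8904527*(-1/132904)*9 = (8904527/132904)*9 = 80140743/132904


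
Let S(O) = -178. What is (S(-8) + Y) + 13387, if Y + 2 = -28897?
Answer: -15690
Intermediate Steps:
Y = -28899 (Y = -2 - 28897 = -28899)
(S(-8) + Y) + 13387 = (-178 - 28899) + 13387 = -29077 + 13387 = -15690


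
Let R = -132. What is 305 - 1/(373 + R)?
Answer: 73504/241 ≈ 305.00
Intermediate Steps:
305 - 1/(373 + R) = 305 - 1/(373 - 132) = 305 - 1/241 = 73504/241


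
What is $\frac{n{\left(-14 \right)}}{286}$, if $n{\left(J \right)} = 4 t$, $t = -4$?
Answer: $- \frac{8}{143} \approx -0.055944$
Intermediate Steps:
$n{\left(J \right)} = -16$ ($n{\left(J \right)} = 4 \left(-4\right) = -16$)
$\frac{n{\left(-14 \right)}}{286} = - \frac{16}{286} = \left(-16\right) \frac{1}{286} = - \frac{8}{143}$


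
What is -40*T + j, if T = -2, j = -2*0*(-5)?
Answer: 80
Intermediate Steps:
j = 0 (j = 0*(-5) = 0)
-40*T + j = -40*(-2) + 0 = 80 + 0 = 80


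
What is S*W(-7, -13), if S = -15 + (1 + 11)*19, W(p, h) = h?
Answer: -2769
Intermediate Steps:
S = 213 (S = -15 + 12*19 = -15 + 228 = 213)
S*W(-7, -13) = 213*(-13) = -2769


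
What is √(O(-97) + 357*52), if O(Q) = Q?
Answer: √18467 ≈ 135.89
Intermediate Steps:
√(O(-97) + 357*52) = √(-97 + 357*52) = √(-97 + 18564) = √18467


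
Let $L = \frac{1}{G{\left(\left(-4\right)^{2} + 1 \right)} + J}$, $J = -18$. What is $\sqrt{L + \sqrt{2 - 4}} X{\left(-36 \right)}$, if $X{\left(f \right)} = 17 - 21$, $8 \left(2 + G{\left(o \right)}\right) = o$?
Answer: $- \frac{4 \sqrt{-1144 + 20449 i \sqrt{2}}}{143} \approx -3.2977 - 3.4308 i$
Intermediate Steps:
$G{\left(o \right)} = -2 + \frac{o}{8}$
$L = - \frac{8}{143}$ ($L = \frac{1}{\left(-2 + \frac{\left(-4\right)^{2} + 1}{8}\right) - 18} = \frac{1}{\left(-2 + \frac{16 + 1}{8}\right) - 18} = \frac{1}{\left(-2 + \frac{1}{8} \cdot 17\right) - 18} = \frac{1}{\left(-2 + \frac{17}{8}\right) - 18} = \frac{1}{\frac{1}{8} - 18} = \frac{1}{- \frac{143}{8}} = - \frac{8}{143} \approx -0.055944$)
$X{\left(f \right)} = -4$
$\sqrt{L + \sqrt{2 - 4}} X{\left(-36 \right)} = \sqrt{- \frac{8}{143} + \sqrt{2 - 4}} \left(-4\right) = \sqrt{- \frac{8}{143} + \sqrt{-2}} \left(-4\right) = \sqrt{- \frac{8}{143} + i \sqrt{2}} \left(-4\right) = - 4 \sqrt{- \frac{8}{143} + i \sqrt{2}}$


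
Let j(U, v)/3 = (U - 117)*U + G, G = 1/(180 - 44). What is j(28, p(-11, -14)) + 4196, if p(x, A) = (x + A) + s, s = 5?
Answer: -446077/136 ≈ -3280.0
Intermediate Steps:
p(x, A) = 5 + A + x (p(x, A) = (x + A) + 5 = (A + x) + 5 = 5 + A + x)
G = 1/136 ≈ 0.0073529
j(U, v) = 3/136 + 3*U*(-117 + U) (j(U, v) = 3*((U - 117)*U + 1/136) = 3*((-117 + U)*U + 1/136) = 3*(U*(-117 + U) + 1/136) = 3*(1/136 + U*(-117 + U)) = 3/136 + 3*U*(-117 + U))
j(28, p(-11, -14)) + 4196 = (3/136 - 351*28 + 3*28²) + 4196 = (3/136 - 9828 + 3*784) + 4196 = (3/136 - 9828 + 2352) + 4196 = -1016733/136 + 4196 = -446077/136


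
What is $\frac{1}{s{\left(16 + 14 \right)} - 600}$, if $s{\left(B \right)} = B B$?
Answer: $\frac{1}{300} \approx 0.0033333$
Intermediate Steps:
$s{\left(B \right)} = B^{2}$
$\frac{1}{s{\left(16 + 14 \right)} - 600} = \frac{1}{\left(16 + 14\right)^{2} - 600} = \frac{1}{30^{2} - 600} = \frac{1}{900 - 600} = \frac{1}{300}$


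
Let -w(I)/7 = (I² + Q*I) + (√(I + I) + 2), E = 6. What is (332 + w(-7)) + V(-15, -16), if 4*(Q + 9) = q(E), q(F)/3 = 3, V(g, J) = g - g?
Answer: -1423/4 - 7*I*√14 ≈ -355.75 - 26.192*I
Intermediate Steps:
V(g, J) = 0
q(F) = 9 (q(F) = 3*3 = 9)
Q = -27/4 (Q = -9 + (¼)*9 = -9 + 9/4 = -27/4 ≈ -6.7500)
w(I) = -14 - 7*I² + 189*I/4 - 7*√2*√I (w(I) = -7*((I² - 27*I/4) + (√(I + I) + 2)) = -7*((I² - 27*I/4) + (√(2*I) + 2)) = -7*((I² - 27*I/4) + (√2*√I + 2)) = -7*((I² - 27*I/4) + (2 + √2*√I)) = -7*(2 + I² - 27*I/4 + √2*√I) = -14 - 7*I² + 189*I/4 - 7*√2*√I)
(332 + w(-7)) + V(-15, -16) = (332 + (-14 - 7*(-7)² + (189/4)*(-7) - 7*√2*√(-7))) + 0 = (332 + (-14 - 7*49 - 1323/4 - 7*√2*I*√7)) + 0 = (332 + (-14 - 343 - 1323/4 - 7*I*√14)) + 0 = (332 + (-2751/4 - 7*I*√14)) + 0 = (-1423/4 - 7*I*√14) + 0 = -1423/4 - 7*I*√14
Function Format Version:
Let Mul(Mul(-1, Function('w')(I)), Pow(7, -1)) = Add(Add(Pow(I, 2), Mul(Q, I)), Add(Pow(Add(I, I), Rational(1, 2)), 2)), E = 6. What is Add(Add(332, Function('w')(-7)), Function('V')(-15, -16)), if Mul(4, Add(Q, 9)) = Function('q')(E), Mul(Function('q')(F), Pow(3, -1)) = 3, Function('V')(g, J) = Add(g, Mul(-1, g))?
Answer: Add(Rational(-1423, 4), Mul(-7, I, Pow(14, Rational(1, 2)))) ≈ Add(-355.75, Mul(-26.192, I))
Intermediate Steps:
Function('V')(g, J) = 0
Function('q')(F) = 9 (Function('q')(F) = Mul(3, 3) = 9)
Q = Rational(-27, 4) (Q = Add(-9, Mul(Rational(1, 4), 9)) = Add(-9, Rational(9, 4)) = Rational(-27, 4) ≈ -6.7500)
Function('w')(I) = Add(-14, Mul(-7, Pow(I, 2)), Mul(Rational(189, 4), I), Mul(-7, Pow(2, Rational(1, 2)), Pow(I, Rational(1, 2)))) (Function('w')(I) = Mul(-7, Add(Add(Pow(I, 2), Mul(Rational(-27, 4), I)), Add(Pow(Add(I, I), Rational(1, 2)), 2))) = Mul(-7, Add(Add(Pow(I, 2), Mul(Rational(-27, 4), I)), Add(Pow(Mul(2, I), Rational(1, 2)), 2))) = Mul(-7, Add(Add(Pow(I, 2), Mul(Rational(-27, 4), I)), Add(Mul(Pow(2, Rational(1, 2)), Pow(I, Rational(1, 2))), 2))) = Mul(-7, Add(Add(Pow(I, 2), Mul(Rational(-27, 4), I)), Add(2, Mul(Pow(2, Rational(1, 2)), Pow(I, Rational(1, 2)))))) = Mul(-7, Add(2, Pow(I, 2), Mul(Rational(-27, 4), I), Mul(Pow(2, Rational(1, 2)), Pow(I, Rational(1, 2))))) = Add(-14, Mul(-7, Pow(I, 2)), Mul(Rational(189, 4), I), Mul(-7, Pow(2, Rational(1, 2)), Pow(I, Rational(1, 2)))))
Add(Add(332, Function('w')(-7)), Function('V')(-15, -16)) = Add(Add(332, Add(-14, Mul(-7, Pow(-7, 2)), Mul(Rational(189, 4), -7), Mul(-7, Pow(2, Rational(1, 2)), Pow(-7, Rational(1, 2))))), 0) = Add(Add(332, Add(-14, Mul(-7, 49), Rational(-1323, 4), Mul(-7, Pow(2, Rational(1, 2)), Mul(I, Pow(7, Rational(1, 2)))))), 0) = Add(Add(332, Add(-14, -343, Rational(-1323, 4), Mul(-7, I, Pow(14, Rational(1, 2))))), 0) = Add(Add(332, Add(Rational(-2751, 4), Mul(-7, I, Pow(14, Rational(1, 2))))), 0) = Add(Add(Rational(-1423, 4), Mul(-7, I, Pow(14, Rational(1, 2)))), 0) = Add(Rational(-1423, 4), Mul(-7, I, Pow(14, Rational(1, 2))))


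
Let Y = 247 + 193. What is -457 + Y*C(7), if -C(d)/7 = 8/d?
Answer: -3977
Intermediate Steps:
Y = 440
C(d) = -56/d
-457 + Y*C(7) = -457 + 440*(-56/7) = -457 + 440*(-56*⅐) = -457 + 440*(-8) = -457 - 3520 = -3977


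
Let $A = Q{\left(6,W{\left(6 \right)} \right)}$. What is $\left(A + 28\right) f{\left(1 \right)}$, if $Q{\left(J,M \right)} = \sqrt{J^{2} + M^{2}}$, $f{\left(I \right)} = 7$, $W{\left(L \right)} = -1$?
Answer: $196 + 7 \sqrt{37} \approx 238.58$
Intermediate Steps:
$A = \sqrt{37}$ ($A = \sqrt{6^{2} + \left(-1\right)^{2}} = \sqrt{36 + 1} = \sqrt{37} \approx 6.0828$)
$\left(A + 28\right) f{\left(1 \right)} = \left(\sqrt{37} + 28\right) 7 = \left(28 + \sqrt{37}\right) 7 = 196 + 7 \sqrt{37}$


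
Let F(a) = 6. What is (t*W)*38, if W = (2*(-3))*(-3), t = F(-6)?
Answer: 4104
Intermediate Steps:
t = 6
W = 18 (W = -6*(-3) = 18)
(t*W)*38 = (6*18)*38 = 108*38 = 4104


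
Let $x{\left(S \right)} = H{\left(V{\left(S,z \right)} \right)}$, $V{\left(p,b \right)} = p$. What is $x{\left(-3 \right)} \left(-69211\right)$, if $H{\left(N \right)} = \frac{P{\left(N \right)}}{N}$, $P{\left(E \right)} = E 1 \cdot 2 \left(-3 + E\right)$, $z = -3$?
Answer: $830532$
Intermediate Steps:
$P{\left(E \right)} = E \left(-6 + 2 E\right)$
$H{\left(N \right)} = -6 + 2 N$ ($H{\left(N \right)} = \frac{2 N \left(-3 + N\right)}{N} = -6 + 2 N$)
$x{\left(S \right)} = -6 + 2 S$
$x{\left(-3 \right)} \left(-69211\right) = \left(-6 + 2 \left(-3\right)\right) \left(-69211\right) = \left(-6 - 6\right) \left(-69211\right) = \left(-12\right) \left(-69211\right) = 830532$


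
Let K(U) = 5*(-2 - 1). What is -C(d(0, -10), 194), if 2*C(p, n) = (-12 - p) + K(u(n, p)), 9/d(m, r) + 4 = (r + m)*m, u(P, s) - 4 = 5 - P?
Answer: 99/8 ≈ 12.375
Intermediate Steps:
u(P, s) = 9 - P (u(P, s) = 4 + (5 - P) = 9 - P)
d(m, r) = 9/(-4 + m*(m + r)) (d(m, r) = 9/(-4 + (r + m)*m) = 9/(-4 + (m + r)*m) = 9/(-4 + m*(m + r)))
K(U) = -15 (K(U) = 5*(-3) = -15)
C(p, n) = -27/2 - p/2 (C(p, n) = ((-12 - p) - 15)/2 = (-27 - p)/2 = -27/2 - p/2)
-C(d(0, -10), 194) = -(-27/2 - 9/(2*(-4 + 0**2 + 0*(-10)))) = -(-27/2 - 9/(2*(-4 + 0 + 0))) = -(-27/2 - 9/(2*(-4))) = -(-27/2 - 9*(-1)/(2*4)) = -(-27/2 - 1/2*(-9/4)) = -(-27/2 + 9/8) = -1*(-99/8) = 99/8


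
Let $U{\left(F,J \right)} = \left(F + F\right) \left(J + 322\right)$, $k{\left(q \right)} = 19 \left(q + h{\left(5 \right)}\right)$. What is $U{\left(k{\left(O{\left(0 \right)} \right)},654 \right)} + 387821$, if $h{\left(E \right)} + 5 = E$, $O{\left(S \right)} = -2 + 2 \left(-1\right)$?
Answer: $239469$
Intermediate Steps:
$O{\left(S \right)} = -4$ ($O{\left(S \right)} = -2 - 2 = -4$)
$h{\left(E \right)} = -5 + E$
$k{\left(q \right)} = 19 q$ ($k{\left(q \right)} = 19 \left(q + \left(-5 + 5\right)\right) = 19 \left(q + 0\right) = 19 q$)
$U{\left(F,J \right)} = 2 F \left(322 + J\right)$
$U{\left(k{\left(O{\left(0 \right)} \right)},654 \right)} + 387821 = 2 \cdot 19 \left(-4\right) \left(322 + 654\right) + 387821 = 2 \left(-76\right) 976 + 387821 = -148352 + 387821 = 239469$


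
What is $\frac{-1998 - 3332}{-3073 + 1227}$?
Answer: $\frac{205}{71} \approx 2.8873$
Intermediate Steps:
$\frac{-1998 - 3332}{-3073 + 1227} = - \frac{5330}{-1846} = \left(-5330\right) \left(- \frac{1}{1846}\right) = \frac{205}{71}$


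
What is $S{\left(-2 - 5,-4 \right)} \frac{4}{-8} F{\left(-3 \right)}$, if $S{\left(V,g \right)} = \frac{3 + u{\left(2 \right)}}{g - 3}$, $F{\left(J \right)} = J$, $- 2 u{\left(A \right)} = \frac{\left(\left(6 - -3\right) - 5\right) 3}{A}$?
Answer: $0$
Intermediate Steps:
$u{\left(A \right)} = - \frac{6}{A}$ ($u{\left(A \right)} = - \frac{\left(\left(6 - -3\right) - 5\right) 3 \frac{1}{A}}{2} = - \frac{\left(\left(6 + 3\right) - 5\right) 3 \frac{1}{A}}{2} = - \frac{\left(9 - 5\right) 3 \frac{1}{A}}{2} = - \frac{4 \cdot 3 \frac{1}{A}}{2} = - \frac{12 \frac{1}{A}}{2} = - \frac{6}{A}$)
$S{\left(V,g \right)} = 0$ ($S{\left(V,g \right)} = \frac{3 - \frac{6}{2}}{g - 3} = \frac{3 - 3}{-3 + g} = \frac{0}{-3 + g} = 0$)
$S{\left(-2 - 5,-4 \right)} \frac{4}{-8} F{\left(-3 \right)} = 0 \frac{4}{-8} \left(-3\right) = 0 \cdot 4 \left(- \frac{1}{8}\right) \left(-3\right) = 0 \left(- \frac{1}{2}\right) \left(-3\right) = 0 \left(-3\right) = 0$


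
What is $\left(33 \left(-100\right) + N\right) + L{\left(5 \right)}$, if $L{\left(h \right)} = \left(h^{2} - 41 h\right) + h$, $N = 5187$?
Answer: $1712$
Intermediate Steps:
$L{\left(h \right)} = h^{2} - 40 h$
$\left(33 \left(-100\right) + N\right) + L{\left(5 \right)} = \left(33 \left(-100\right) + 5187\right) + 5 \left(-40 + 5\right) = \left(-3300 + 5187\right) + 5 \left(-35\right) = 1887 - 175 = 1712$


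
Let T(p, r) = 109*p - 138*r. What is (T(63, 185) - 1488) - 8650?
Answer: -28801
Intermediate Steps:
T(p, r) = -138*r + 109*p
(T(63, 185) - 1488) - 8650 = ((-138*185 + 109*63) - 1488) - 8650 = ((-25530 + 6867) - 1488) - 8650 = (-18663 - 1488) - 8650 = -20151 - 8650 = -28801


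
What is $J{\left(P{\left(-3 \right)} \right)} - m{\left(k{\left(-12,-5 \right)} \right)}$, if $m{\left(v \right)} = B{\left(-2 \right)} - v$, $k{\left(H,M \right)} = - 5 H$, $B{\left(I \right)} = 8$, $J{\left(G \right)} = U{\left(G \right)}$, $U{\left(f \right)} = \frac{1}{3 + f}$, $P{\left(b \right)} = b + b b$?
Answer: $\frac{469}{9} \approx 52.111$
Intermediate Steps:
$P{\left(b \right)} = b + b^{2}$
$J{\left(G \right)} = \frac{1}{3 + G}$
$m{\left(v \right)} = 8 - v$
$J{\left(P{\left(-3 \right)} \right)} - m{\left(k{\left(-12,-5 \right)} \right)} = \frac{1}{3 - 3 \left(1 - 3\right)} - \left(8 - \left(-5\right) \left(-12\right)\right) = \frac{1}{3 - -6} - \left(8 - 60\right) = \frac{1}{3 + 6} - \left(8 - 60\right) = \frac{1}{9} - -52 = \frac{1}{9} + 52 = \frac{469}{9}$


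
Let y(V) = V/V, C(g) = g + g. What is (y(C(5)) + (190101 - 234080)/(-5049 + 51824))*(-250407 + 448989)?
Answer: 555235272/46775 ≈ 11870.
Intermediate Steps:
C(g) = 2*g
y(V) = 1
(y(C(5)) + (190101 - 234080)/(-5049 + 51824))*(-250407 + 448989) = (1 + (190101 - 234080)/(-5049 + 51824))*(-250407 + 448989) = (1 - 43979/46775)*198582 = (2796/46775)*198582 = 555235272/46775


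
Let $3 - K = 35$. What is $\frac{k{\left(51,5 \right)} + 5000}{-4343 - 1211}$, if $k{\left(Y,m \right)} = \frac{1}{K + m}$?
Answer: $- \frac{134999}{149958} \approx -0.90025$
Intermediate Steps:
$K = -32$ ($K = 3 - 35 = -32$)
$k{\left(Y,m \right)} = \frac{1}{-32 + m}$
$\frac{k{\left(51,5 \right)} + 5000}{-4343 - 1211} = \frac{\frac{1}{-32 + 5} + 5000}{-4343 - 1211} = \frac{\frac{1}{-27} + 5000}{-5554} = \left(- \frac{1}{27} + 5000\right) \left(- \frac{1}{5554}\right) = \frac{134999}{27} \left(- \frac{1}{5554}\right) = - \frac{134999}{149958}$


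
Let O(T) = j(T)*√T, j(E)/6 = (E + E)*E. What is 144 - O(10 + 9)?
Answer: 144 - 4332*√19 ≈ -18739.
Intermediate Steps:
j(E) = 12*E² (j(E) = 6*((E + E)*E) = 6*((2*E)*E) = 6*(2*E²) = 12*E²)
O(T) = 12*T^(5/2) (O(T) = (12*T²)*√T = 12*T^(5/2))
144 - O(10 + 9) = 144 - 12*(10 + 9)^(5/2) = 144 - 12*19^(5/2) = 144 - 12*361*√19 = 144 - 4332*√19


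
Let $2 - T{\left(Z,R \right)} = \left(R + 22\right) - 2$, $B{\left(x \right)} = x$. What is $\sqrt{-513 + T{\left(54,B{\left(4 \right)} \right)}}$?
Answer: $i \sqrt{535} \approx 23.13 i$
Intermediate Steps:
$T{\left(Z,R \right)} = -18 - R$ ($T{\left(Z,R \right)} = 2 - \left(\left(R + 22\right) - 2\right) = 2 - \left(\left(22 + R\right) - 2\right) = 2 - \left(20 + R\right) = -18 - R$)
$\sqrt{-513 + T{\left(54,B{\left(4 \right)} \right)}} = \sqrt{-513 - 22} = \sqrt{-535} = i \sqrt{535}$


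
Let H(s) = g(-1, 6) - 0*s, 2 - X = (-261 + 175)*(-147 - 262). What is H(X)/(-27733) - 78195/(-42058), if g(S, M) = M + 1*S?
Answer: 2168371645/1166394514 ≈ 1.8590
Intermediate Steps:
g(S, M) = M + S
X = -35172 (X = 2 - (-261 + 175)*(-147 - 262) = 2 - (-86)*(-409) = 2 - 1*35174 = 2 - 35174 = -35172)
H(s) = 5 (H(s) = (6 - 1) - 0*s = 5 - 1*0 = 5 + 0 = 5)
H(X)/(-27733) - 78195/(-42058) = 5/(-27733) - 78195/(-42058) = 5*(-1/27733) - 78195*(-1/42058) = -5/27733 + 78195/42058 = 2168371645/1166394514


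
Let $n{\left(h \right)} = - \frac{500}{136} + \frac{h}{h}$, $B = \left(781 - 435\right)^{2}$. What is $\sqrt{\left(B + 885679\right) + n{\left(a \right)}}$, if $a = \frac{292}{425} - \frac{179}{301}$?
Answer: $\frac{\sqrt{1162233526}}{34} \approx 1002.7$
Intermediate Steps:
$B = 119716$ ($B = 346^{2} = 119716$)
$a = \frac{11817}{127925}$ ($a = 292 \cdot \frac{1}{425} - \frac{179}{301} = \frac{292}{425} - \frac{179}{301} = \frac{11817}{127925} \approx 0.092374$)
$n{\left(h \right)} = - \frac{91}{34}$ ($n{\left(h \right)} = \left(-500\right) \frac{1}{136} + 1 = - \frac{125}{34} + 1 = - \frac{91}{34}$)
$\sqrt{\left(B + 885679\right) + n{\left(a \right)}} = \sqrt{\left(119716 + 885679\right) - \frac{91}{34}} = \sqrt{1005395 - \frac{91}{34}} = \sqrt{\frac{34183339}{34}} = \frac{\sqrt{1162233526}}{34}$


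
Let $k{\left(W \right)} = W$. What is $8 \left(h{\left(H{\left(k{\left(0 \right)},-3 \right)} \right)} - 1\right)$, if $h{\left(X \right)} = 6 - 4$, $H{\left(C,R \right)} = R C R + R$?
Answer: $8$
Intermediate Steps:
$H{\left(C,R \right)} = R + C R^{2}$ ($H{\left(C,R \right)} = C R R + R = C R^{2} + R = R + C R^{2}$)
$h{\left(X \right)} = 2$ ($h{\left(X \right)} = 6 - 4 = 2$)
$8 \left(h{\left(H{\left(k{\left(0 \right)},-3 \right)} \right)} - 1\right) = 8 \left(2 - 1\right) = 8 \cdot 1 = 8$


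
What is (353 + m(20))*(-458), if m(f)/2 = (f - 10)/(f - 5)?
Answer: -486854/3 ≈ -1.6228e+5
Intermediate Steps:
m(f) = 2*(-10 + f)/(-5 + f) (m(f) = 2*((f - 10)/(f - 5)) = 2*((-10 + f)/(-5 + f)) = 2*(-10 + f)/(-5 + f))
(353 + m(20))*(-458) = (353 + 2*(-10 + 20)/(-5 + 20))*(-458) = (353 + 2*10/15)*(-458) = (353 + 2*(1/15)*10)*(-458) = (353 + 4/3)*(-458) = (1063/3)*(-458) = -486854/3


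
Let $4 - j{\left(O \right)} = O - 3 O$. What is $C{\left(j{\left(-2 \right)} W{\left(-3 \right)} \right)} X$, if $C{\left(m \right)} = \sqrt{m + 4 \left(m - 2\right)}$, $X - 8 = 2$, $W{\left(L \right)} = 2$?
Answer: $20 i \sqrt{2} \approx 28.284 i$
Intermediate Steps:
$X = 10$ ($X = 8 + 2 = 10$)
$j{\left(O \right)} = 4 + 2 O$ ($j{\left(O \right)} = 4 - \left(O - 3 O\right) = 4 - - 2 O = 4 + 2 O$)
$C{\left(m \right)} = \sqrt{-8 + 5 m}$ ($C{\left(m \right)} = \sqrt{m + 4 \left(-2 + m\right)} = \sqrt{m + \left(-8 + 4 m\right)} = \sqrt{-8 + 5 m}$)
$C{\left(j{\left(-2 \right)} W{\left(-3 \right)} \right)} X = \sqrt{-8 + 5 \left(4 + 2 \left(-2\right)\right) 2} \cdot 10 = \sqrt{-8 + 5 \left(4 - 4\right) 2} \cdot 10 = \sqrt{-8 + 5 \cdot 0 \cdot 2} \cdot 10 = \sqrt{-8 + 5 \cdot 0} \cdot 10 = \sqrt{-8 + 0} \cdot 10 = \sqrt{-8} \cdot 10 = 2 i \sqrt{2} \cdot 10 = 20 i \sqrt{2}$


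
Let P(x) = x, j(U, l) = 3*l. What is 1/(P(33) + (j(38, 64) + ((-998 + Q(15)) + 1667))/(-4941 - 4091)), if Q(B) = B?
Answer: 2258/74295 ≈ 0.030392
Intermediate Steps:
1/(P(33) + (j(38, 64) + ((-998 + Q(15)) + 1667))/(-4941 - 4091)) = 1/(33 + (3*64 + ((-998 + 15) + 1667))/(-4941 - 4091)) = 1/(33 + (192 + (-983 + 1667))/(-9032)) = 1/(33 + (192 + 684)*(-1/9032)) = 1/(33 + 876*(-1/9032)) = 1/(33 - 219/2258) = 1/(74295/2258) = 2258/74295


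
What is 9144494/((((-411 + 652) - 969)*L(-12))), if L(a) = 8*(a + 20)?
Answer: -4572247/23296 ≈ -196.27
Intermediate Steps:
L(a) = 160 + 8*a (L(a) = 8*(20 + a) = 160 + 8*a)
9144494/((((-411 + 652) - 969)*L(-12))) = 9144494/((((-411 + 652) - 969)*(160 + 8*(-12)))) = 9144494/(((241 - 969)*(160 - 96))) = 9144494/((-728*64)) = 9144494/(-46592) = 9144494*(-1/46592) = -4572247/23296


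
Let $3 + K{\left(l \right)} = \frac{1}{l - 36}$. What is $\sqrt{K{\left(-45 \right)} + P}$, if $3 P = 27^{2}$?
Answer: $\frac{\sqrt{19439}}{9} \approx 15.492$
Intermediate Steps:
$P = 243$ ($P = \frac{27^{2}}{3} = \frac{1}{3} \cdot 729 = 243$)
$K{\left(l \right)} = -3 + \frac{1}{-36 + l}$ ($K{\left(l \right)} = -3 + \frac{1}{l - 36} = -3 + \frac{1}{-36 + l}$)
$\sqrt{K{\left(-45 \right)} + P} = \sqrt{\frac{109 - -135}{-36 - 45} + 243} = \sqrt{\frac{109 + 135}{-81} + 243} = \sqrt{\left(- \frac{1}{81}\right) 244 + 243} = \sqrt{- \frac{244}{81} + 243} = \sqrt{\frac{19439}{81}} = \frac{\sqrt{19439}}{9}$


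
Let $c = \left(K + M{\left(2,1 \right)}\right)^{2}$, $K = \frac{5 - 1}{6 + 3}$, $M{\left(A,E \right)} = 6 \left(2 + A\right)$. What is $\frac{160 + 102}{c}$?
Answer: $\frac{10611}{24200} \approx 0.43847$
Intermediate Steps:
$M{\left(A,E \right)} = 12 + 6 A$
$K = \frac{4}{9} \approx 0.44444$
$c = \frac{48400}{81}$ ($c = \left(\frac{4}{9} + \left(12 + 6 \cdot 2\right)\right)^{2} = \left(\frac{4}{9} + \left(12 + 12\right)\right)^{2} = \left(\frac{4}{9} + 24\right)^{2} = \left(\frac{220}{9}\right)^{2} = \frac{48400}{81} \approx 597.53$)
$\frac{160 + 102}{c} = \frac{160 + 102}{\frac{48400}{81}} = 262 \cdot \frac{81}{48400} = \frac{10611}{24200}$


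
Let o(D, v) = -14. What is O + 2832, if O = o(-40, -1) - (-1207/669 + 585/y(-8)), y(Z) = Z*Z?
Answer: 120341371/42816 ≈ 2810.7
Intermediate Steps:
y(Z) = Z²
O = -913541/42816 (O = -14 - (-1207/669 + 585/((-8)²)) = -14 - (-1207*1/669 + 585/64) = -14 - (-1207/669 + 585*(1/64)) = -14 - (-1207/669 + 585/64) = -14 - 1*314117/42816 = -14 - 314117/42816 = -913541/42816 ≈ -21.336)
O + 2832 = -913541/42816 + 2832 = 120341371/42816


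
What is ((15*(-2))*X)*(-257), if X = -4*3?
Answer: -92520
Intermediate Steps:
X = -12
((15*(-2))*X)*(-257) = ((15*(-2))*(-12))*(-257) = -30*(-12)*(-257) = 360*(-257) = -92520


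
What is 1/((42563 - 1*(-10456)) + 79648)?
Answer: 1/132667 ≈ 7.5377e-6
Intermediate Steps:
1/((42563 - 1*(-10456)) + 79648) = 1/((42563 + 10456) + 79648) = 1/(53019 + 79648) = 1/132667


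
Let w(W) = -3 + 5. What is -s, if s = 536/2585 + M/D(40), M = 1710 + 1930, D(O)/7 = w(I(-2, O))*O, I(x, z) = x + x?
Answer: -34677/5170 ≈ -6.7074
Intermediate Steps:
I(x, z) = 2*x
w(W) = 2
D(O) = 14*O (D(O) = 7*(2*O) = 14*O)
M = 3640
s = 34677/5170 (s = 536/2585 + 3640/((14*40)) = 536*(1/2585) + 3640/560 = 536/2585 + 3640*(1/560) = 536/2585 + 13/2 = 34677/5170 ≈ 6.7074)
-s = -1*34677/5170 = -34677/5170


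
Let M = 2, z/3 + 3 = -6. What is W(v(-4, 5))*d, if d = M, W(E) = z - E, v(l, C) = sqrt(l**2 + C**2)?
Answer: -54 - 2*sqrt(41) ≈ -66.806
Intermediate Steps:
z = -27 (z = -9 + 3*(-6) = -9 - 18 = -27)
v(l, C) = sqrt(C**2 + l**2)
W(E) = -27 - E
d = 2
W(v(-4, 5))*d = (-27 - sqrt(5**2 + (-4)**2))*2 = (-27 - sqrt(25 + 16))*2 = (-27 - sqrt(41))*2 = -54 - 2*sqrt(41)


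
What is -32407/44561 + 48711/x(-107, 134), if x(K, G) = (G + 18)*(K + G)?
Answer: 679204181/60959448 ≈ 11.142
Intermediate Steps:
x(K, G) = (18 + G)*(G + K)
-32407/44561 + 48711/x(-107, 134) = -32407/44561 + 48711/(134² + 18*134 + 18*(-107) + 134*(-107)) = -32407*1/44561 + 48711/(17956 + 2412 - 1926 - 14338) = -32407/44561 + 48711/4104 = -32407/44561 + 48711*(1/4104) = -32407/44561 + 16237/1368 = 679204181/60959448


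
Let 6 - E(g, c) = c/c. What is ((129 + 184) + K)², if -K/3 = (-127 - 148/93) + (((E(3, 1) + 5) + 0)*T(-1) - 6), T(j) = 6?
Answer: 276889600/961 ≈ 2.8813e+5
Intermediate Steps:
E(g, c) = 5 (E(g, c) = 6 - c/c = 6 - 1*1 = 6 - 1 = 5)
K = 6937/31 (K = -3*((-127 - 148/93) + (((5 + 5) + 0)*6 - 6)) = -3*((-127 - 148*1/93) + ((10 + 0)*6 - 6)) = -3*((-127 - 148/93) + (10*6 - 6)) = -3*(-11959/93 + (60 - 6)) = -3*(-11959/93 + 54) = -3*(-6937/93) = 6937/31 ≈ 223.77)
((129 + 184) + K)² = ((129 + 184) + 6937/31)² = (313 + 6937/31)² = (16640/31)² = 276889600/961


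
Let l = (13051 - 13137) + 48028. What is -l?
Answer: -47942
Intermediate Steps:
l = 47942 (l = -86 + 48028 = 47942)
-l = -1*47942 = -47942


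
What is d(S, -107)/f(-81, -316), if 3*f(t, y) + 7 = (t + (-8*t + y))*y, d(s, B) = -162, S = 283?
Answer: 162/26441 ≈ 0.0061269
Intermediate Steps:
f(t, y) = -7/3 + y*(y - 7*t)/3 (f(t, y) = -7/3 + ((t + (-8*t + y))*y)/3 = -7/3 + ((t + (y - 8*t))*y)/3 = -7/3 + ((y - 7*t)*y)/3 = -7/3 + (y*(y - 7*t))/3 = -7/3 + y*(y - 7*t)/3)
d(S, -107)/f(-81, -316) = -162/(-7/3 + (1/3)*(-316)**2 - 7/3*(-81)*(-316)) = -162/(-7/3 + (1/3)*99856 - 59724) = -162/(-7/3 + 99856/3 - 59724) = -162/(-26441) = -162*(-1/26441) = 162/26441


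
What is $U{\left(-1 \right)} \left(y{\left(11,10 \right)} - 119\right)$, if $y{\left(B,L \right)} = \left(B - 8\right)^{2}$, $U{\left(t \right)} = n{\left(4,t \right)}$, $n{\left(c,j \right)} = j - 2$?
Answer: $330$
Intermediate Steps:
$n{\left(c,j \right)} = -2 + j$ ($n{\left(c,j \right)} = j - 2 = -2 + j$)
$U{\left(t \right)} = -2 + t$
$y{\left(B,L \right)} = \left(-8 + B\right)^{2}$ ($y{\left(B,L \right)} = \left(B - 8\right)^{2} = \left(-8 + B\right)^{2}$)
$U{\left(-1 \right)} \left(y{\left(11,10 \right)} - 119\right) = \left(-2 - 1\right) \left(\left(-8 + 11\right)^{2} - 119\right) = - 3 \left(3^{2} - 119\right) = - 3 \left(9 - 119\right) = \left(-3\right) \left(-110\right) = 330$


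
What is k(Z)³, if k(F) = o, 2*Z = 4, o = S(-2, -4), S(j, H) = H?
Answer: -64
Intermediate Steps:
o = -4
Z = 2 (Z = (½)*4 = 2)
k(F) = -4
k(Z)³ = (-4)³ = -64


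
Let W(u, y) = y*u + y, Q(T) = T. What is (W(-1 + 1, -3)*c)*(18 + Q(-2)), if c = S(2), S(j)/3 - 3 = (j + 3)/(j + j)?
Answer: -612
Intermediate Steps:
S(j) = 9 + 3*(3 + j)/(2*j) (S(j) = 9 + 3*((j + 3)/(j + j)) = 9 + 3*((3 + j)/((2*j))) = 9 + 3*((3 + j)*(1/(2*j))) = 9 + 3*((3 + j)/(2*j)) = 9 + 3*(3 + j)/(2*j))
W(u, y) = y + u*y (W(u, y) = u*y + y = y + u*y)
c = 51/4 (c = (3/2)*(3 + 7*2)/2 = (3/2)*(1/2)*(3 + 14) = (3/2)*(1/2)*17 = 51/4 ≈ 12.750)
(W(-1 + 1, -3)*c)*(18 + Q(-2)) = (-3*(1 + (-1 + 1))*(51/4))*(18 - 2) = (-3*(1 + 0)*(51/4))*16 = (-3*1*(51/4))*16 = -3*51/4*16 = -153/4*16 = -612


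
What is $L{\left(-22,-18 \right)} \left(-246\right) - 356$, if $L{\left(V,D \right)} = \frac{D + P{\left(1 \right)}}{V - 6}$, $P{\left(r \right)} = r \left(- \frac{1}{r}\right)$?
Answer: $- \frac{7321}{14} \approx -522.93$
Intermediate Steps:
$P{\left(r \right)} = -1$
$L{\left(V,D \right)} = \frac{-1 + D}{-6 + V}$ ($L{\left(V,D \right)} = \frac{D - 1}{V - 6} = \frac{-1 + D}{-6 + V}$)
$L{\left(-22,-18 \right)} \left(-246\right) - 356 = \frac{-1 - 18}{-6 - 22} \left(-246\right) - 356 = \frac{1}{-28} \left(-19\right) \left(-246\right) - 356 = \left(- \frac{1}{28}\right) \left(-19\right) \left(-246\right) - 356 = \frac{19}{28} \left(-246\right) - 356 = - \frac{2337}{14} - 356 = - \frac{7321}{14}$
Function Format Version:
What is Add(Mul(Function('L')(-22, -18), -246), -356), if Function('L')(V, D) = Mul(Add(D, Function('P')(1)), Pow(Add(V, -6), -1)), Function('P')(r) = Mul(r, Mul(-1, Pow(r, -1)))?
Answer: Rational(-7321, 14) ≈ -522.93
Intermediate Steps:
Function('P')(r) = -1
Function('L')(V, D) = Mul(Pow(Add(-6, V), -1), Add(-1, D)) (Function('L')(V, D) = Mul(Add(D, -1), Pow(Add(V, -6), -1)) = Mul(Add(-1, D), Pow(Add(-6, V), -1)) = Mul(Pow(Add(-6, V), -1), Add(-1, D)))
Add(Mul(Function('L')(-22, -18), -246), -356) = Add(Mul(Mul(Pow(Add(-6, -22), -1), Add(-1, -18)), -246), -356) = Add(Mul(Mul(Pow(-28, -1), -19), -246), -356) = Add(Mul(Mul(Rational(-1, 28), -19), -246), -356) = Add(Mul(Rational(19, 28), -246), -356) = Add(Rational(-2337, 14), -356) = Rational(-7321, 14)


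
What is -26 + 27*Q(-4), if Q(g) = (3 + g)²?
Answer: 1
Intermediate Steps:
-26 + 27*Q(-4) = -26 + 27*(3 - 4)² = -26 + 27*(-1)² = -26 + 27*1 = -26 + 27 = 1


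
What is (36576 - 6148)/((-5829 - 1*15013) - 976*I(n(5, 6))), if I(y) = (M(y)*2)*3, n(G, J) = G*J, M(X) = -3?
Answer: -15214/1637 ≈ -9.2938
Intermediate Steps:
I(y) = -18 (I(y) = -3*2*3 = -6*3 = -18)
(36576 - 6148)/((-5829 - 1*15013) - 976*I(n(5, 6))) = (36576 - 6148)/((-5829 - 1*15013) - 976*(-18)) = 30428/((-5829 - 15013) + 17568) = 30428/(-20842 + 17568) = 30428/(-3274) = 30428*(-1/3274) = -15214/1637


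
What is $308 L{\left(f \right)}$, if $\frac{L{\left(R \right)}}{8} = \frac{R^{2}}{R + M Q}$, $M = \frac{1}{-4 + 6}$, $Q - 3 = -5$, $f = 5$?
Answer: $15400$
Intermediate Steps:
$Q = -2$ ($Q = 3 - 5 = -2$)
$M = \frac{1}{2} \approx 0.5$
$L{\left(R \right)} = \frac{8 R^{2}}{-1 + R}$ ($L{\left(R \right)} = 8 \frac{R^{2}}{R + \frac{1}{2} \left(-2\right)} = 8 \frac{R^{2}}{R - 1} = 8 \frac{R^{2}}{-1 + R} = \frac{8 R^{2}}{-1 + R}$)
$308 L{\left(f \right)} = 308 \frac{8 \cdot 5^{2}}{-1 + 5} = 308 \cdot 8 \cdot 25 \cdot \frac{1}{4} = 308 \cdot 50 = 15400$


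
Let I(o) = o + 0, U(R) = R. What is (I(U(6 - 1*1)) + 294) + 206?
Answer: 505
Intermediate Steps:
I(o) = o
(I(U(6 - 1*1)) + 294) + 206 = ((6 - 1*1) + 294) + 206 = ((6 - 1) + 294) + 206 = (5 + 294) + 206 = 299 + 206 = 505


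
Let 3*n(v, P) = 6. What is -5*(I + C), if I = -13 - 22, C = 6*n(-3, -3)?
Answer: 115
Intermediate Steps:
n(v, P) = 2 (n(v, P) = (⅓)*6 = 2)
C = 12 (C = 6*2 = 12)
I = -35
-5*(I + C) = -5*(-35 + 12) = -5*(-23) = 115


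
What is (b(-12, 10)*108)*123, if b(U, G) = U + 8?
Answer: -53136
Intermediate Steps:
b(U, G) = 8 + U
(b(-12, 10)*108)*123 = ((8 - 12)*108)*123 = -4*108*123 = -432*123 = -53136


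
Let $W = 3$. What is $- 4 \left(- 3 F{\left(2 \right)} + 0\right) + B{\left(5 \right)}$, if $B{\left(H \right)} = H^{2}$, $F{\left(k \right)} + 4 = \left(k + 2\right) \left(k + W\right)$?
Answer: $217$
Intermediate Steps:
$F{\left(k \right)} = -4 + \left(2 + k\right) \left(3 + k\right)$ ($F{\left(k \right)} = -4 + \left(k + 2\right) \left(k + 3\right) = -4 + \left(2 + k\right) \left(3 + k\right)$)
$- 4 \left(- 3 F{\left(2 \right)} + 0\right) + B{\left(5 \right)} = - 4 \left(- 3 \left(2 + 2^{2} + 5 \cdot 2\right) + 0\right) + 5^{2} = - 4 \left(- 3 \left(2 + 4 + 10\right) + 0\right) + 25 = - 4 \left(\left(-3\right) 16 + 0\right) + 25 = - 4 \left(-48 + 0\right) + 25 = \left(-4\right) \left(-48\right) + 25 = 192 + 25 = 217$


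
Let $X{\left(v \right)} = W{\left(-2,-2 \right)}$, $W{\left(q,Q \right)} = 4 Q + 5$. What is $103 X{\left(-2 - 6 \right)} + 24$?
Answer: $-285$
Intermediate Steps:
$W{\left(q,Q \right)} = 5 + 4 Q$
$X{\left(v \right)} = -3$ ($X{\left(v \right)} = 5 + 4 \left(-2\right) = 5 - 8 = -3$)
$103 X{\left(-2 - 6 \right)} + 24 = 103 \left(-3\right) + 24 = -309 + 24 = -285$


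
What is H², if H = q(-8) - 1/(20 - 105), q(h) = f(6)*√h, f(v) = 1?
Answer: -57799/7225 + 4*I*√2/85 ≈ -7.9999 + 0.066551*I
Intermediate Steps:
q(h) = √h (q(h) = 1*√h = √h)
H = 1/85 + 2*I*√2 (H = √(-8) - 1/(20 - 105) = 2*I*√2 - 1/(-85) = 2*I*√2 - 1*(-1/85) = 2*I*√2 + 1/85 = 1/85 + 2*I*√2 ≈ 0.011765 + 2.8284*I)
H² = (1/85 + 2*I*√2)²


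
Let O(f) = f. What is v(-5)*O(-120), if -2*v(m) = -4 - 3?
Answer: -420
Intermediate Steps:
v(m) = 7/2 (v(m) = -(-4 - 3)/2 = -½*(-7) = 7/2)
v(-5)*O(-120) = (7/2)*(-120) = -420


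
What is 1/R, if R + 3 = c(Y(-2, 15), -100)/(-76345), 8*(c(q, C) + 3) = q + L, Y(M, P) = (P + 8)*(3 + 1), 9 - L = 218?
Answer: -610760/1832139 ≈ -0.33336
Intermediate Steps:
L = -209 (L = 9 - 1*218 = 9 - 218 = -209)
Y(M, P) = 32 + 4*P (Y(M, P) = (8 + P)*4 = 32 + 4*P)
c(q, C) = -233/8 + q/8 (c(q, C) = -3 + (q - 209)/8 = -3 + (-209 + q)/8 = -3 + (-209/8 + q/8) = -233/8 + q/8)
R = -1832139/610760 (R = -3 + (-233/8 + (32 + 4*15)/8)/(-76345) = -3 + (-233/8 + (32 + 60)/8)*(-1/76345) = -3 + (-233/8 + (⅛)*92)*(-1/76345) = -3 + (-233/8 + 23/2)*(-1/76345) = -3 - 141/8*(-1/76345) = -3 + 141/610760 = -1832139/610760 ≈ -2.9998)
1/R = 1/(-1832139/610760) = -610760/1832139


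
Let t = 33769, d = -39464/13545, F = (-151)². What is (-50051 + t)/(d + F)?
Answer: -220539690/308800081 ≈ -0.71418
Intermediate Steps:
F = 22801
d = -39464/13545 (d = -39464*1/13545 = -39464/13545 ≈ -2.9135)
(-50051 + t)/(d + F) = (-50051 + 33769)/(-39464/13545 + 22801) = -16282/308800081/13545 = -16282*13545/308800081 = -220539690/308800081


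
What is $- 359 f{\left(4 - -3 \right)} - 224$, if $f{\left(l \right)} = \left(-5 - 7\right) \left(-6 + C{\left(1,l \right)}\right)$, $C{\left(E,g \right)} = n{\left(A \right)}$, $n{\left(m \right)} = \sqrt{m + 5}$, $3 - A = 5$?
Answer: $-26072 + 4308 \sqrt{3} \approx -18610.0$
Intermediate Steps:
$A = -2$ ($A = 3 - 5 = -2$)
$n{\left(m \right)} = \sqrt{5 + m}$
$C{\left(E,g \right)} = \sqrt{3}$ ($C{\left(E,g \right)} = \sqrt{5 - 2} = \sqrt{3}$)
$f{\left(l \right)} = 72 - 12 \sqrt{3}$ ($f{\left(l \right)} = \left(-5 - 7\right) \left(-6 + \sqrt{3}\right) = - 12 \left(-6 + \sqrt{3}\right) = 72 - 12 \sqrt{3}$)
$- 359 f{\left(4 - -3 \right)} - 224 = - 359 \left(72 - 12 \sqrt{3}\right) - 224 = \left(-25848 + 4308 \sqrt{3}\right) - 224 = -26072 + 4308 \sqrt{3}$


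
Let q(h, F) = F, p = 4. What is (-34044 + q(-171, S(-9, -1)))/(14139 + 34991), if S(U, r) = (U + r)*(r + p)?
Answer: -17037/24565 ≈ -0.69355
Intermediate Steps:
S(U, r) = (4 + r)*(U + r) (S(U, r) = (U + r)*(r + 4) = (U + r)*(4 + r) = (4 + r)*(U + r))
(-34044 + q(-171, S(-9, -1)))/(14139 + 34991) = (-34044 + ((-1)² + 4*(-9) + 4*(-1) - 9*(-1)))/(14139 + 34991) = (-34044 + (1 - 36 - 4 + 9))/49130 = (-34044 - 30)*(1/49130) = -34074*1/49130 = -17037/24565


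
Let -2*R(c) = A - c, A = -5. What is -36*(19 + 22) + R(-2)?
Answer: -2949/2 ≈ -1474.5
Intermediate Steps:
R(c) = 5/2 + c/2 (R(c) = -(-5 - c)/2 = 5/2 + c/2)
-36*(19 + 22) + R(-2) = -36*(19 + 22) + (5/2 + (½)*(-2)) = -36*41 + (5/2 - 1) = -1476 + 3/2 = -2949/2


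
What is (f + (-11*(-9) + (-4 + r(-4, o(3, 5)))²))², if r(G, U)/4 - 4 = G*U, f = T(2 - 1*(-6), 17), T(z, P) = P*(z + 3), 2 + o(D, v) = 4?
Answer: 470596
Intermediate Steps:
o(D, v) = 2 (o(D, v) = -2 + 4 = 2)
T(z, P) = P*(3 + z)
f = 187 (f = 17*(3 + (2 - 1*(-6))) = 17*(3 + (2 + 6)) = 17*(3 + 8) = 17*11 = 187)
r(G, U) = 16 + 4*G*U (r(G, U) = 16 + 4*(G*U) = 16 + 4*G*U)
(f + (-11*(-9) + (-4 + r(-4, o(3, 5)))²))² = (187 + (-11*(-9) + (-4 + (16 + 4*(-4)*2))²))² = (187 + (99 + (-4 + (16 - 32))²))² = (187 + (99 + (-4 - 16)²))² = (187 + (99 + (-20)²))² = (187 + (99 + 400))² = (187 + 499)² = 686² = 470596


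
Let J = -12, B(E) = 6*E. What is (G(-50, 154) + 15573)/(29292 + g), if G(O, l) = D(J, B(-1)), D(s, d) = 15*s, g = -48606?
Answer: -5131/6438 ≈ -0.79699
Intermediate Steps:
G(O, l) = -180 (G(O, l) = 15*(-12) = -180)
(G(-50, 154) + 15573)/(29292 + g) = (-180 + 15573)/(29292 - 48606) = 15393/(-19314) = 15393*(-1/19314) = -5131/6438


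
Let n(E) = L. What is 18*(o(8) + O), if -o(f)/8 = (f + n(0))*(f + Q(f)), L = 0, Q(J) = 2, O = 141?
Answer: -8982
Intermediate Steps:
n(E) = 0
o(f) = -8*f*(2 + f) (o(f) = -8*(f + 0)*(f + 2) = -8*f*(2 + f))
18*(o(8) + O) = 18*(8*8*(-2 - 1*8) + 141) = 18*(8*8*(-2 - 8) + 141) = 18*(8*8*(-10) + 141) = 18*(-640 + 141) = 18*(-499) = -8982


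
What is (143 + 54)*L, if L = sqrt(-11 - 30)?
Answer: 197*I*sqrt(41) ≈ 1261.4*I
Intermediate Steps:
L = I*sqrt(41) (L = sqrt(-41) = I*sqrt(41) ≈ 6.4031*I)
(143 + 54)*L = (143 + 54)*(I*sqrt(41)) = 197*(I*sqrt(41)) = 197*I*sqrt(41)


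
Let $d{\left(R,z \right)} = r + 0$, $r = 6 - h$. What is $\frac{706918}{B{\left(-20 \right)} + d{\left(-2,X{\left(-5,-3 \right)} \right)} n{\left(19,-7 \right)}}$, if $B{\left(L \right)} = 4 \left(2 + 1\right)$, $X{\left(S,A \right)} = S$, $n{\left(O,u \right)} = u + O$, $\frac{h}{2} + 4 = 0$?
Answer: $\frac{353459}{90} \approx 3927.3$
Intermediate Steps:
$h = -8$ ($h = -8 + 2 \cdot 0 = -8 + 0 = -8$)
$n{\left(O,u \right)} = O + u$
$r = 14$ ($r = 6 - -8 = 6 + 8 = 14$)
$d{\left(R,z \right)} = 14$ ($d{\left(R,z \right)} = 14 + 0 = 14$)
$B{\left(L \right)} = 12$ ($B{\left(L \right)} = 4 \cdot 3 = 12$)
$\frac{706918}{B{\left(-20 \right)} + d{\left(-2,X{\left(-5,-3 \right)} \right)} n{\left(19,-7 \right)}} = \frac{706918}{12 + 14 \left(19 - 7\right)} = \frac{706918}{12 + 14 \cdot 12} = \frac{706918}{12 + 168} = \frac{706918}{180} = 706918 \cdot \frac{1}{180} = \frac{353459}{90}$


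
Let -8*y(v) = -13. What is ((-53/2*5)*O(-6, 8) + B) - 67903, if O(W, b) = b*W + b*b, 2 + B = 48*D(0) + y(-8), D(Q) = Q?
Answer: -560187/8 ≈ -70023.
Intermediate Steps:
y(v) = 13/8 (y(v) = -1/8*(-13) = 13/8)
B = -3/8 (B = -2 + (48*0 + 13/8) = -2 + (0 + 13/8) = -2 + 13/8 = -3/8 ≈ -0.37500)
O(W, b) = b**2 + W*b (O(W, b) = W*b + b**2 = b**2 + W*b)
((-53/2*5)*O(-6, 8) + B) - 67903 = ((-53/2*5)*(8*(-6 + 8)) - 3/8) - 67903 = ((-53*1/2*5)*(8*2) - 3/8) - 67903 = (-53/2*5*16 - 3/8) - 67903 = (-265/2*16 - 3/8) - 67903 = (-2120 - 3/8) - 67903 = -16963/8 - 67903 = -560187/8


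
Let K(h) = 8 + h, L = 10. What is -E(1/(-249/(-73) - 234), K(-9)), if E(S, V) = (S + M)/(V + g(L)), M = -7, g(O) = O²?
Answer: 117904/1666467 ≈ 0.070751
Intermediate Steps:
E(S, V) = (-7 + S)/(100 + V) (E(S, V) = (S - 7)/(V + 10²) = (-7 + S)/(V + 100) = (-7 + S)/(100 + V))
-E(1/(-249/(-73) - 234), K(-9)) = -(-7 + 1/(-249/(-73) - 234))/(100 + (8 - 9)) = -(-7 + 1/(-249*(-1/73) - 234))/(100 - 1) = -(-7 + 1/(249/73 - 234))/99 = -(-7 + 1/(-16833/73))/99 = -(-7 - 73/16833)/99 = -(-117904)/(99*16833) = -1*(-117904/1666467) = 117904/1666467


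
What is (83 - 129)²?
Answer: 2116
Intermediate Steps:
(83 - 129)² = (-46)² = 2116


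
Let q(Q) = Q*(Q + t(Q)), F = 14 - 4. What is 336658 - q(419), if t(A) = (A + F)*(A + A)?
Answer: -150470241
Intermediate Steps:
F = 10
t(A) = 2*A*(10 + A) (t(A) = (A + 10)*(A + A) = (10 + A)*(2*A) = 2*A*(10 + A))
q(Q) = Q*(Q + 2*Q*(10 + Q))
336658 - q(419) = 336658 - 419²*(21 + 2*419) = 336658 - 175561*(21 + 838) = 336658 - 175561*859 = 336658 - 1*150806899 = 336658 - 150806899 = -150470241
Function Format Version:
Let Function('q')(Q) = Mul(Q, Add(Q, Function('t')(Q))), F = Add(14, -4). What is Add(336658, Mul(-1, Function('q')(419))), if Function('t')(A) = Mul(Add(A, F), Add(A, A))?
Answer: -150470241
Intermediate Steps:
F = 10
Function('t')(A) = Mul(2, A, Add(10, A)) (Function('t')(A) = Mul(Add(A, 10), Add(A, A)) = Mul(Add(10, A), Mul(2, A)) = Mul(2, A, Add(10, A)))
Function('q')(Q) = Mul(Q, Add(Q, Mul(2, Q, Add(10, Q))))
Add(336658, Mul(-1, Function('q')(419))) = Add(336658, Mul(-1, Mul(Pow(419, 2), Add(21, Mul(2, 419))))) = Add(336658, Mul(-1, Mul(175561, Add(21, 838)))) = Add(336658, Mul(-1, Mul(175561, 859))) = Add(336658, Mul(-1, 150806899)) = Add(336658, -150806899) = -150470241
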